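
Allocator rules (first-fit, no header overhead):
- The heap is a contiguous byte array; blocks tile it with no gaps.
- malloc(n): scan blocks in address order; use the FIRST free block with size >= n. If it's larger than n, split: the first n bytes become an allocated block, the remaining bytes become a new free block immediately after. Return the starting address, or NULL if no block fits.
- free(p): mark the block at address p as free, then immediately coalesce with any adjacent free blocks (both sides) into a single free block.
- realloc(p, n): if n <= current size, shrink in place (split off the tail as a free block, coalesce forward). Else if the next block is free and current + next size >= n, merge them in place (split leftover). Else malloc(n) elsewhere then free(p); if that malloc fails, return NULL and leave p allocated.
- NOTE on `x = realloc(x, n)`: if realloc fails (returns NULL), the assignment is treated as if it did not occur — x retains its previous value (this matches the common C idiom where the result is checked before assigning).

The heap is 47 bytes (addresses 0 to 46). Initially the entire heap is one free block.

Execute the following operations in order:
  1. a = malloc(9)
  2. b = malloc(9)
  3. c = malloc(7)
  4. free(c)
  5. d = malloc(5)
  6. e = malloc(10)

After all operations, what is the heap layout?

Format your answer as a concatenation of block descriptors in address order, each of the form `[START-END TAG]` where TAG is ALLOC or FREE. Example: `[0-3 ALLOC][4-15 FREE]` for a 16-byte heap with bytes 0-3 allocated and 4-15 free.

Op 1: a = malloc(9) -> a = 0; heap: [0-8 ALLOC][9-46 FREE]
Op 2: b = malloc(9) -> b = 9; heap: [0-8 ALLOC][9-17 ALLOC][18-46 FREE]
Op 3: c = malloc(7) -> c = 18; heap: [0-8 ALLOC][9-17 ALLOC][18-24 ALLOC][25-46 FREE]
Op 4: free(c) -> (freed c); heap: [0-8 ALLOC][9-17 ALLOC][18-46 FREE]
Op 5: d = malloc(5) -> d = 18; heap: [0-8 ALLOC][9-17 ALLOC][18-22 ALLOC][23-46 FREE]
Op 6: e = malloc(10) -> e = 23; heap: [0-8 ALLOC][9-17 ALLOC][18-22 ALLOC][23-32 ALLOC][33-46 FREE]

Answer: [0-8 ALLOC][9-17 ALLOC][18-22 ALLOC][23-32 ALLOC][33-46 FREE]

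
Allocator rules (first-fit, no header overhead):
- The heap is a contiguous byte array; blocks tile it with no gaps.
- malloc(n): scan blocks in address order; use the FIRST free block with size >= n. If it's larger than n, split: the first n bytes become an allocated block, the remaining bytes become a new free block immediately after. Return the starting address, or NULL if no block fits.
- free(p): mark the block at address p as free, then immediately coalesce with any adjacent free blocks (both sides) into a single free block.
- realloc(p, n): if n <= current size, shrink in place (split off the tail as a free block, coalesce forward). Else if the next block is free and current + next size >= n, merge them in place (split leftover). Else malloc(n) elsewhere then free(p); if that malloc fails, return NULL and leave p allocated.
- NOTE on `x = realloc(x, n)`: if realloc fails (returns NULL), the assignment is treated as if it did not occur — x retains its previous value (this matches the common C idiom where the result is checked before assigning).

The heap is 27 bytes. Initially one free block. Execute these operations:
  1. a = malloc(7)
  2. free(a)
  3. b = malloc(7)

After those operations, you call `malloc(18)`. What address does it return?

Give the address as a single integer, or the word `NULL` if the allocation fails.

Answer: 7

Derivation:
Op 1: a = malloc(7) -> a = 0; heap: [0-6 ALLOC][7-26 FREE]
Op 2: free(a) -> (freed a); heap: [0-26 FREE]
Op 3: b = malloc(7) -> b = 0; heap: [0-6 ALLOC][7-26 FREE]
malloc(18): first-fit scan over [0-6 ALLOC][7-26 FREE] -> 7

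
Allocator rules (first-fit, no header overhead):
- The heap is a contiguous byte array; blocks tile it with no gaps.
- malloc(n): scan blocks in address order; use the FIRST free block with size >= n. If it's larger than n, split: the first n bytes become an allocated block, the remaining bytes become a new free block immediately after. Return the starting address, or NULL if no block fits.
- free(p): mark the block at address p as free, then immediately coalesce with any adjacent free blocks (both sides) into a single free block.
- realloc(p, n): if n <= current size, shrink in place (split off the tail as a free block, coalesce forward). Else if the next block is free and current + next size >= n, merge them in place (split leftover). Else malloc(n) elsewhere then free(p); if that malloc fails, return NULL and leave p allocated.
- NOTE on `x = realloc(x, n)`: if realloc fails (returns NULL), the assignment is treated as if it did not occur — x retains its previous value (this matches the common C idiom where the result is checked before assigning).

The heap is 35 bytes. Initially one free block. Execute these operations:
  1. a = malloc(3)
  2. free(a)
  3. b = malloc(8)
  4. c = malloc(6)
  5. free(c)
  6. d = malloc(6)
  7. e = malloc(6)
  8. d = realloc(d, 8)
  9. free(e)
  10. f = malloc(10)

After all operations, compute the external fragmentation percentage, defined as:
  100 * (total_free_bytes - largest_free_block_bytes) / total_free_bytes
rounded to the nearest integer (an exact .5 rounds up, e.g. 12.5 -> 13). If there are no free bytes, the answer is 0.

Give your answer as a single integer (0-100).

Op 1: a = malloc(3) -> a = 0; heap: [0-2 ALLOC][3-34 FREE]
Op 2: free(a) -> (freed a); heap: [0-34 FREE]
Op 3: b = malloc(8) -> b = 0; heap: [0-7 ALLOC][8-34 FREE]
Op 4: c = malloc(6) -> c = 8; heap: [0-7 ALLOC][8-13 ALLOC][14-34 FREE]
Op 5: free(c) -> (freed c); heap: [0-7 ALLOC][8-34 FREE]
Op 6: d = malloc(6) -> d = 8; heap: [0-7 ALLOC][8-13 ALLOC][14-34 FREE]
Op 7: e = malloc(6) -> e = 14; heap: [0-7 ALLOC][8-13 ALLOC][14-19 ALLOC][20-34 FREE]
Op 8: d = realloc(d, 8) -> d = 20; heap: [0-7 ALLOC][8-13 FREE][14-19 ALLOC][20-27 ALLOC][28-34 FREE]
Op 9: free(e) -> (freed e); heap: [0-7 ALLOC][8-19 FREE][20-27 ALLOC][28-34 FREE]
Op 10: f = malloc(10) -> f = 8; heap: [0-7 ALLOC][8-17 ALLOC][18-19 FREE][20-27 ALLOC][28-34 FREE]
Free blocks: [2 7] total_free=9 largest=7 -> 100*(9-7)/9 = 200/9 ≈ 22.222 -> rounds to 22

Answer: 22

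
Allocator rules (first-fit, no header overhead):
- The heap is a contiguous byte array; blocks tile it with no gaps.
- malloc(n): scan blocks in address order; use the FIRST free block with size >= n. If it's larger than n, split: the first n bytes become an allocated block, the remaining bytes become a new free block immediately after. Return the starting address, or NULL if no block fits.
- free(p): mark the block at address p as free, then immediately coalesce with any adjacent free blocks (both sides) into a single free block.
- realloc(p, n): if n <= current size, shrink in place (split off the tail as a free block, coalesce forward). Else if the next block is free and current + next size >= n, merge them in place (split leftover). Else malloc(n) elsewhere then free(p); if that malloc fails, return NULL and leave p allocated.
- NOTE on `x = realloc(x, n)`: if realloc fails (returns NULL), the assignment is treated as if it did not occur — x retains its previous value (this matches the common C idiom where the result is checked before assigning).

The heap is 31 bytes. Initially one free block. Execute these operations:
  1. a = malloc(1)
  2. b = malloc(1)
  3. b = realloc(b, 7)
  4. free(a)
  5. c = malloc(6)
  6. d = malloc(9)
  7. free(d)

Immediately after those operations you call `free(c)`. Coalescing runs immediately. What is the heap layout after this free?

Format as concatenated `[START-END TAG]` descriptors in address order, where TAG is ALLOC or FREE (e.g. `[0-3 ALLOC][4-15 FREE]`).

Answer: [0-0 FREE][1-7 ALLOC][8-30 FREE]

Derivation:
Op 1: a = malloc(1) -> a = 0; heap: [0-0 ALLOC][1-30 FREE]
Op 2: b = malloc(1) -> b = 1; heap: [0-0 ALLOC][1-1 ALLOC][2-30 FREE]
Op 3: b = realloc(b, 7) -> b = 1; heap: [0-0 ALLOC][1-7 ALLOC][8-30 FREE]
Op 4: free(a) -> (freed a); heap: [0-0 FREE][1-7 ALLOC][8-30 FREE]
Op 5: c = malloc(6) -> c = 8; heap: [0-0 FREE][1-7 ALLOC][8-13 ALLOC][14-30 FREE]
Op 6: d = malloc(9) -> d = 14; heap: [0-0 FREE][1-7 ALLOC][8-13 ALLOC][14-22 ALLOC][23-30 FREE]
Op 7: free(d) -> (freed d); heap: [0-0 FREE][1-7 ALLOC][8-13 ALLOC][14-30 FREE]
free(c): c = 8 -> block [8-13 ALLOC]; mark free, coalesce with adjacent free neighbors -> [0-0 FREE][1-7 ALLOC][8-30 FREE]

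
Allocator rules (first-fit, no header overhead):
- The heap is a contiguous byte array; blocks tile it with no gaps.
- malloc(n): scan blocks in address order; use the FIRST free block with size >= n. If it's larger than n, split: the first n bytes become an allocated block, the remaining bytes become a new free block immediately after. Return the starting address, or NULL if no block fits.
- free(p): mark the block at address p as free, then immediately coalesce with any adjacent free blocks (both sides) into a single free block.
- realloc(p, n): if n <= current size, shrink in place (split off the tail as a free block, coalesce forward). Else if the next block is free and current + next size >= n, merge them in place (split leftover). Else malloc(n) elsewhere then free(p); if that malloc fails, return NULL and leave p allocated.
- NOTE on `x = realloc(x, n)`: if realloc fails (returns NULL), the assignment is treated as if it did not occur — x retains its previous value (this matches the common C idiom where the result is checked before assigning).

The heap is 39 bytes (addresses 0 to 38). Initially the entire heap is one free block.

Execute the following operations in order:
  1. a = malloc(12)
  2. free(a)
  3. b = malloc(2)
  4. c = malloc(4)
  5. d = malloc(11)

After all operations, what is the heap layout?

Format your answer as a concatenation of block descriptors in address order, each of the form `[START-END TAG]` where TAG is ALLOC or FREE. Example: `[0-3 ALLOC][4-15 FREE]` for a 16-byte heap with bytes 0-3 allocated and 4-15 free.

Answer: [0-1 ALLOC][2-5 ALLOC][6-16 ALLOC][17-38 FREE]

Derivation:
Op 1: a = malloc(12) -> a = 0; heap: [0-11 ALLOC][12-38 FREE]
Op 2: free(a) -> (freed a); heap: [0-38 FREE]
Op 3: b = malloc(2) -> b = 0; heap: [0-1 ALLOC][2-38 FREE]
Op 4: c = malloc(4) -> c = 2; heap: [0-1 ALLOC][2-5 ALLOC][6-38 FREE]
Op 5: d = malloc(11) -> d = 6; heap: [0-1 ALLOC][2-5 ALLOC][6-16 ALLOC][17-38 FREE]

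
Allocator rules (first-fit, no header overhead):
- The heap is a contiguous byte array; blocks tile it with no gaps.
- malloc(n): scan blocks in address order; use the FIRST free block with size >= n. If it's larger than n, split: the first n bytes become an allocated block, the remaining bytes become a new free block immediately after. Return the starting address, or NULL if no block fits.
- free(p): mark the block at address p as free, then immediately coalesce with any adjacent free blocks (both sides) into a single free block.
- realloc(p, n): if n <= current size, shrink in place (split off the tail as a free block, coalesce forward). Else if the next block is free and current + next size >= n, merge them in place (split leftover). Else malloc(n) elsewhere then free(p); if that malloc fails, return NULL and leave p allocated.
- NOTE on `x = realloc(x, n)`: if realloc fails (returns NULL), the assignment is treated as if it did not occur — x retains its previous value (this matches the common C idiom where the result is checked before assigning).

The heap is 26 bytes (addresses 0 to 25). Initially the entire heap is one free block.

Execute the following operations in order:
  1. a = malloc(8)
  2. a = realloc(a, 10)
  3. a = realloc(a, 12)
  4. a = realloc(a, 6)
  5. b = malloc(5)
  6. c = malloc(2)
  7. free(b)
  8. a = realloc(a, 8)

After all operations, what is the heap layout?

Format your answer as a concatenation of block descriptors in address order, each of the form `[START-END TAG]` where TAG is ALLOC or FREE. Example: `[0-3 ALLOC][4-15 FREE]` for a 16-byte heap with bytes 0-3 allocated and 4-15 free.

Op 1: a = malloc(8) -> a = 0; heap: [0-7 ALLOC][8-25 FREE]
Op 2: a = realloc(a, 10) -> a = 0; heap: [0-9 ALLOC][10-25 FREE]
Op 3: a = realloc(a, 12) -> a = 0; heap: [0-11 ALLOC][12-25 FREE]
Op 4: a = realloc(a, 6) -> a = 0; heap: [0-5 ALLOC][6-25 FREE]
Op 5: b = malloc(5) -> b = 6; heap: [0-5 ALLOC][6-10 ALLOC][11-25 FREE]
Op 6: c = malloc(2) -> c = 11; heap: [0-5 ALLOC][6-10 ALLOC][11-12 ALLOC][13-25 FREE]
Op 7: free(b) -> (freed b); heap: [0-5 ALLOC][6-10 FREE][11-12 ALLOC][13-25 FREE]
Op 8: a = realloc(a, 8) -> a = 0; heap: [0-7 ALLOC][8-10 FREE][11-12 ALLOC][13-25 FREE]

Answer: [0-7 ALLOC][8-10 FREE][11-12 ALLOC][13-25 FREE]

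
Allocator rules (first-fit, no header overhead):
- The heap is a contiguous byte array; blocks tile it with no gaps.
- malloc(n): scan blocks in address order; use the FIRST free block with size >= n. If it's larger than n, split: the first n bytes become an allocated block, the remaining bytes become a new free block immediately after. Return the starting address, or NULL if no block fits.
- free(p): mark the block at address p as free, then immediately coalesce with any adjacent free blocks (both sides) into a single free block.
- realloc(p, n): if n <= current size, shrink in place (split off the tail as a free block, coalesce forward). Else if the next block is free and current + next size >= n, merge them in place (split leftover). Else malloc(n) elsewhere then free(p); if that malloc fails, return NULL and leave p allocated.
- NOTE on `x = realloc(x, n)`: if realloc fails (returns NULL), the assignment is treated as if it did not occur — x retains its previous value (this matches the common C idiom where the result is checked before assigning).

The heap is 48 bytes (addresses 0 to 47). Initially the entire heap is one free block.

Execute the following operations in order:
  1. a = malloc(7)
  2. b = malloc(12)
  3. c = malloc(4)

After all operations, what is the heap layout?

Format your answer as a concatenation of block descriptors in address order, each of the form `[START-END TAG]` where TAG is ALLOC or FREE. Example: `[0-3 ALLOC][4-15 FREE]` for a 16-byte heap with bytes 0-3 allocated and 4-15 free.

Answer: [0-6 ALLOC][7-18 ALLOC][19-22 ALLOC][23-47 FREE]

Derivation:
Op 1: a = malloc(7) -> a = 0; heap: [0-6 ALLOC][7-47 FREE]
Op 2: b = malloc(12) -> b = 7; heap: [0-6 ALLOC][7-18 ALLOC][19-47 FREE]
Op 3: c = malloc(4) -> c = 19; heap: [0-6 ALLOC][7-18 ALLOC][19-22 ALLOC][23-47 FREE]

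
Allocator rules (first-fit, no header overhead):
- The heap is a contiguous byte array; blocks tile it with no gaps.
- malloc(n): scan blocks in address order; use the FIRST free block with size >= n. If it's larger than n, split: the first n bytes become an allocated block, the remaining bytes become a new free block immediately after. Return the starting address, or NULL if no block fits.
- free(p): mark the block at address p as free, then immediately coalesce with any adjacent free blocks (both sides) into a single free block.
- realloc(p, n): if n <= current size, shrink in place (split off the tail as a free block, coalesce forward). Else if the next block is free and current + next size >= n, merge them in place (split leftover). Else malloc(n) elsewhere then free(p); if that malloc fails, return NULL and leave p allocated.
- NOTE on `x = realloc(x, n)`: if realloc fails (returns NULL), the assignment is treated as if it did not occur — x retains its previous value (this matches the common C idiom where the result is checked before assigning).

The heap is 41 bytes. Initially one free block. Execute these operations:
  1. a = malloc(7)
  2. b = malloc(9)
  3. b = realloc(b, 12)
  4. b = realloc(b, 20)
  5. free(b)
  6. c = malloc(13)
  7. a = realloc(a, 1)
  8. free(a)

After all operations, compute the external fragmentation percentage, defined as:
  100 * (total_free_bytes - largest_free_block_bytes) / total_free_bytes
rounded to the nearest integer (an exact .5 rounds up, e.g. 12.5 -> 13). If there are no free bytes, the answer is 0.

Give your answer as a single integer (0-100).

Answer: 25

Derivation:
Op 1: a = malloc(7) -> a = 0; heap: [0-6 ALLOC][7-40 FREE]
Op 2: b = malloc(9) -> b = 7; heap: [0-6 ALLOC][7-15 ALLOC][16-40 FREE]
Op 3: b = realloc(b, 12) -> b = 7; heap: [0-6 ALLOC][7-18 ALLOC][19-40 FREE]
Op 4: b = realloc(b, 20) -> b = 7; heap: [0-6 ALLOC][7-26 ALLOC][27-40 FREE]
Op 5: free(b) -> (freed b); heap: [0-6 ALLOC][7-40 FREE]
Op 6: c = malloc(13) -> c = 7; heap: [0-6 ALLOC][7-19 ALLOC][20-40 FREE]
Op 7: a = realloc(a, 1) -> a = 0; heap: [0-0 ALLOC][1-6 FREE][7-19 ALLOC][20-40 FREE]
Op 8: free(a) -> (freed a); heap: [0-6 FREE][7-19 ALLOC][20-40 FREE]
Free blocks: [7 21] total_free=28 largest=21 -> 100*(28-21)/28 = 700/28 = 25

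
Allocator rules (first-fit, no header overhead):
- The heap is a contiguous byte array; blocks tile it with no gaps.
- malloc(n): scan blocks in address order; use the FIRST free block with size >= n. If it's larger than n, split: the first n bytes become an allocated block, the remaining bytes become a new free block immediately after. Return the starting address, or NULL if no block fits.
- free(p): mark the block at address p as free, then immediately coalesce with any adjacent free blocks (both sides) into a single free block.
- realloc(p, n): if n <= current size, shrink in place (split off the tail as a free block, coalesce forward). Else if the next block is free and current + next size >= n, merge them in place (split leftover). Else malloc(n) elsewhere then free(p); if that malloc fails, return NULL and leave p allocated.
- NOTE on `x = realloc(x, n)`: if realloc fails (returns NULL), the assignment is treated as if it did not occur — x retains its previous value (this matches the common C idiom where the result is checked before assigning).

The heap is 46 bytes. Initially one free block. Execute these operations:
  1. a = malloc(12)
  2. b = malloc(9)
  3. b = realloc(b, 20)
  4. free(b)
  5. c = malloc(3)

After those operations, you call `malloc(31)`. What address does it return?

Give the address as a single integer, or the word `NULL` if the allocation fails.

Answer: 15

Derivation:
Op 1: a = malloc(12) -> a = 0; heap: [0-11 ALLOC][12-45 FREE]
Op 2: b = malloc(9) -> b = 12; heap: [0-11 ALLOC][12-20 ALLOC][21-45 FREE]
Op 3: b = realloc(b, 20) -> b = 12; heap: [0-11 ALLOC][12-31 ALLOC][32-45 FREE]
Op 4: free(b) -> (freed b); heap: [0-11 ALLOC][12-45 FREE]
Op 5: c = malloc(3) -> c = 12; heap: [0-11 ALLOC][12-14 ALLOC][15-45 FREE]
malloc(31): first-fit scan over [0-11 ALLOC][12-14 ALLOC][15-45 FREE] -> 15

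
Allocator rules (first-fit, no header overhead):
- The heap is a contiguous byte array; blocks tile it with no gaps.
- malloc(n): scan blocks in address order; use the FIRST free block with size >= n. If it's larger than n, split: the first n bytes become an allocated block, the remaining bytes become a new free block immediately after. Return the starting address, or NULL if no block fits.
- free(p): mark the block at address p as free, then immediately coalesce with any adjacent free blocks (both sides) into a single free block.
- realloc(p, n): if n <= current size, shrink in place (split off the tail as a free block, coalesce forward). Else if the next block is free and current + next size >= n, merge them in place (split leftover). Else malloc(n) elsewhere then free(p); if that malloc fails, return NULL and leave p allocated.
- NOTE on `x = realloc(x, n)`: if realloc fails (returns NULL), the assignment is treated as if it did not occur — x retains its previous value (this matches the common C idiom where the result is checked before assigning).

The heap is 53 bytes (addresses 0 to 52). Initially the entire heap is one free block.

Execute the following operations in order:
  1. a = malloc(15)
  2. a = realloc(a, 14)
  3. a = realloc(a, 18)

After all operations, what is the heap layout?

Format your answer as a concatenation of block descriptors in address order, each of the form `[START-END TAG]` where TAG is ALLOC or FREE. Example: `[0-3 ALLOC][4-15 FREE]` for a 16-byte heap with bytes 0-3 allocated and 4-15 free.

Answer: [0-17 ALLOC][18-52 FREE]

Derivation:
Op 1: a = malloc(15) -> a = 0; heap: [0-14 ALLOC][15-52 FREE]
Op 2: a = realloc(a, 14) -> a = 0; heap: [0-13 ALLOC][14-52 FREE]
Op 3: a = realloc(a, 18) -> a = 0; heap: [0-17 ALLOC][18-52 FREE]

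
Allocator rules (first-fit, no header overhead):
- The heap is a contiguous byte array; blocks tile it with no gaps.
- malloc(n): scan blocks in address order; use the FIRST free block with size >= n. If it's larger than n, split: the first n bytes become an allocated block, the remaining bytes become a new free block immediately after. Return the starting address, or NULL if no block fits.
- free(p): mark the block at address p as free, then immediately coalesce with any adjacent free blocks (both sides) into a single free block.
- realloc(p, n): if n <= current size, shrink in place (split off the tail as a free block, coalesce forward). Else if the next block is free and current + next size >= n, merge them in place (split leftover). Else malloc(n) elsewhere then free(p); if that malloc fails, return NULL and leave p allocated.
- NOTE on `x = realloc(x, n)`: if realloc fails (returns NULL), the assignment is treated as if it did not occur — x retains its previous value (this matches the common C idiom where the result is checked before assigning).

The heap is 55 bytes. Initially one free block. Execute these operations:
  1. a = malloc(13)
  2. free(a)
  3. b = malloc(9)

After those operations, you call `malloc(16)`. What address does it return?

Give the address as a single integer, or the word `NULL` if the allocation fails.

Op 1: a = malloc(13) -> a = 0; heap: [0-12 ALLOC][13-54 FREE]
Op 2: free(a) -> (freed a); heap: [0-54 FREE]
Op 3: b = malloc(9) -> b = 0; heap: [0-8 ALLOC][9-54 FREE]
malloc(16): first-fit scan over [0-8 ALLOC][9-54 FREE] -> 9

Answer: 9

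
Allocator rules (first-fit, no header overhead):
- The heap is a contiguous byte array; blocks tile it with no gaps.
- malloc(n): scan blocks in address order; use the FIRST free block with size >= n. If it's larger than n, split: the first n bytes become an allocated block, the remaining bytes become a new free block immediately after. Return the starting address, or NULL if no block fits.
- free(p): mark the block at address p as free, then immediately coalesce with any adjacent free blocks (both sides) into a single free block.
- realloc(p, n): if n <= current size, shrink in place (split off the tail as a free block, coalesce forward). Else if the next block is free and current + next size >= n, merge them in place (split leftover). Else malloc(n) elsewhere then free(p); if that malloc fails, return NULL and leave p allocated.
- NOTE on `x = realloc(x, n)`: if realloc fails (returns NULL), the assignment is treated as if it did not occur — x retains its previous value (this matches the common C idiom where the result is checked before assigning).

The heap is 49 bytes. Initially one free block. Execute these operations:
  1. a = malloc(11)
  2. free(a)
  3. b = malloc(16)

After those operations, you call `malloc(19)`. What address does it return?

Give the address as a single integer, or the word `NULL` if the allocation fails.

Op 1: a = malloc(11) -> a = 0; heap: [0-10 ALLOC][11-48 FREE]
Op 2: free(a) -> (freed a); heap: [0-48 FREE]
Op 3: b = malloc(16) -> b = 0; heap: [0-15 ALLOC][16-48 FREE]
malloc(19): first-fit scan over [0-15 ALLOC][16-48 FREE] -> 16

Answer: 16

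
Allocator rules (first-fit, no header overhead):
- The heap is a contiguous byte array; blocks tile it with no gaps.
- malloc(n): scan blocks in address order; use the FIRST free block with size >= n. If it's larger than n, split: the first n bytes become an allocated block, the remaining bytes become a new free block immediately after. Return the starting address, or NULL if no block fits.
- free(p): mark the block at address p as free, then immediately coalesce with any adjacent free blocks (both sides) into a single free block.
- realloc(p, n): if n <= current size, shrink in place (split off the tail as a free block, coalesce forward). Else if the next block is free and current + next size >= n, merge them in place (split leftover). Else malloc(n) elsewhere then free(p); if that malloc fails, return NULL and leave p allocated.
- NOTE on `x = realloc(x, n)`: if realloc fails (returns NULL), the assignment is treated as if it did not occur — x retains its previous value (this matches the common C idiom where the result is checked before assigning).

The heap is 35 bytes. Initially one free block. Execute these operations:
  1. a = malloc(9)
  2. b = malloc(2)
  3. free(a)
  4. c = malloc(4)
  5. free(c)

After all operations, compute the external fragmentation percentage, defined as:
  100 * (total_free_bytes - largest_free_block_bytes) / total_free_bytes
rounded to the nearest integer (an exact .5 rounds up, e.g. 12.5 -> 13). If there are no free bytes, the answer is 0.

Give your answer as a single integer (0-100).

Answer: 27

Derivation:
Op 1: a = malloc(9) -> a = 0; heap: [0-8 ALLOC][9-34 FREE]
Op 2: b = malloc(2) -> b = 9; heap: [0-8 ALLOC][9-10 ALLOC][11-34 FREE]
Op 3: free(a) -> (freed a); heap: [0-8 FREE][9-10 ALLOC][11-34 FREE]
Op 4: c = malloc(4) -> c = 0; heap: [0-3 ALLOC][4-8 FREE][9-10 ALLOC][11-34 FREE]
Op 5: free(c) -> (freed c); heap: [0-8 FREE][9-10 ALLOC][11-34 FREE]
Free blocks: [9 24] total_free=33 largest=24 -> 100*(33-24)/33 = 900/33 ≈ 27.273 -> rounds to 27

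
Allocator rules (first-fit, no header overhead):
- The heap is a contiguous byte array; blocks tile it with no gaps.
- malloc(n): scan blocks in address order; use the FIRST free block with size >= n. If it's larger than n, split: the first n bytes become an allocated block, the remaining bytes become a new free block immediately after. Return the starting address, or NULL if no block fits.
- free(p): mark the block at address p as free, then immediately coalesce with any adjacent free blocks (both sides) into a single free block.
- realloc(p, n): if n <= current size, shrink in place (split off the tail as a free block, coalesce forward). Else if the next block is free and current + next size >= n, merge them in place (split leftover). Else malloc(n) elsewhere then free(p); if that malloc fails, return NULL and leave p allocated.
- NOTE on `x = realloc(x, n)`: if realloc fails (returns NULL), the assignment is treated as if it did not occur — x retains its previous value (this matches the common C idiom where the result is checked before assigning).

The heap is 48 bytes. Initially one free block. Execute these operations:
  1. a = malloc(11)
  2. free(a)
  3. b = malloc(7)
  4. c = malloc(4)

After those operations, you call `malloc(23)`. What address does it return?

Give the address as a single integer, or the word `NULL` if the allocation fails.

Op 1: a = malloc(11) -> a = 0; heap: [0-10 ALLOC][11-47 FREE]
Op 2: free(a) -> (freed a); heap: [0-47 FREE]
Op 3: b = malloc(7) -> b = 0; heap: [0-6 ALLOC][7-47 FREE]
Op 4: c = malloc(4) -> c = 7; heap: [0-6 ALLOC][7-10 ALLOC][11-47 FREE]
malloc(23): first-fit scan over [0-6 ALLOC][7-10 ALLOC][11-47 FREE] -> 11

Answer: 11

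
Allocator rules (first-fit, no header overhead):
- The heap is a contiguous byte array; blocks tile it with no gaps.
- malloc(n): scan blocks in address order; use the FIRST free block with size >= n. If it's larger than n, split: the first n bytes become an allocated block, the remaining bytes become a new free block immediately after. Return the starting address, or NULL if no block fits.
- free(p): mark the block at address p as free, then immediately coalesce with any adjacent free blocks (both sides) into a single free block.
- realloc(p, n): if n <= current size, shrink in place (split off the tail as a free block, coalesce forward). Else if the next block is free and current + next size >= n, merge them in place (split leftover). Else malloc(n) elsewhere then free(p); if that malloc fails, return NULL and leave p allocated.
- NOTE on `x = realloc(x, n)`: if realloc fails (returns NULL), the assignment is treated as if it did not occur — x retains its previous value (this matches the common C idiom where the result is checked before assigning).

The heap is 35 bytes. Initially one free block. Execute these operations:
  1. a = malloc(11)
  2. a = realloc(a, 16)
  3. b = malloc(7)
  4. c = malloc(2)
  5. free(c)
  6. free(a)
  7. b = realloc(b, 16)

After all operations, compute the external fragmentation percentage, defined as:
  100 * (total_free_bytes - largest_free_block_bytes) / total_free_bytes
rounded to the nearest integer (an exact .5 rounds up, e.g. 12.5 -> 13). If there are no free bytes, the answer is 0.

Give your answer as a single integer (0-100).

Op 1: a = malloc(11) -> a = 0; heap: [0-10 ALLOC][11-34 FREE]
Op 2: a = realloc(a, 16) -> a = 0; heap: [0-15 ALLOC][16-34 FREE]
Op 3: b = malloc(7) -> b = 16; heap: [0-15 ALLOC][16-22 ALLOC][23-34 FREE]
Op 4: c = malloc(2) -> c = 23; heap: [0-15 ALLOC][16-22 ALLOC][23-24 ALLOC][25-34 FREE]
Op 5: free(c) -> (freed c); heap: [0-15 ALLOC][16-22 ALLOC][23-34 FREE]
Op 6: free(a) -> (freed a); heap: [0-15 FREE][16-22 ALLOC][23-34 FREE]
Op 7: b = realloc(b, 16) -> b = 16; heap: [0-15 FREE][16-31 ALLOC][32-34 FREE]
Free blocks: [16 3] total_free=19 largest=16 -> 100*(19-16)/19 = 300/19 ≈ 15.789 -> rounds to 16

Answer: 16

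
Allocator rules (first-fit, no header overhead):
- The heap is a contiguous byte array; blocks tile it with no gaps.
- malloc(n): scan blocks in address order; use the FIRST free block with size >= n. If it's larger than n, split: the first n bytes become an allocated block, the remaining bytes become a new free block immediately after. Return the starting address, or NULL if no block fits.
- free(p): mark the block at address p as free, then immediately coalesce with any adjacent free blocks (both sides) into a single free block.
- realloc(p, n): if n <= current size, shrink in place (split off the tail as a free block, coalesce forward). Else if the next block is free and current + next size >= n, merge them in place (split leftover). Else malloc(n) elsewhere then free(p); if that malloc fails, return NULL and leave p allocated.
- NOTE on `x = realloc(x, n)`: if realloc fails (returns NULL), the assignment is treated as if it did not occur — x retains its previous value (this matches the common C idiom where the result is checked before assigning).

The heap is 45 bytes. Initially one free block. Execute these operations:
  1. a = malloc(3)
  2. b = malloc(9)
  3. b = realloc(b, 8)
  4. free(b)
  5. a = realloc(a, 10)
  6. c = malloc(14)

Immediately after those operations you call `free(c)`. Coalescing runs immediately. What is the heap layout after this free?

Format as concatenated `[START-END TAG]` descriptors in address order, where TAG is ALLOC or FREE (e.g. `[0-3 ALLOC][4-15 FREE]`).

Op 1: a = malloc(3) -> a = 0; heap: [0-2 ALLOC][3-44 FREE]
Op 2: b = malloc(9) -> b = 3; heap: [0-2 ALLOC][3-11 ALLOC][12-44 FREE]
Op 3: b = realloc(b, 8) -> b = 3; heap: [0-2 ALLOC][3-10 ALLOC][11-44 FREE]
Op 4: free(b) -> (freed b); heap: [0-2 ALLOC][3-44 FREE]
Op 5: a = realloc(a, 10) -> a = 0; heap: [0-9 ALLOC][10-44 FREE]
Op 6: c = malloc(14) -> c = 10; heap: [0-9 ALLOC][10-23 ALLOC][24-44 FREE]
free(c): c = 10 -> block [10-23 ALLOC]; mark free, coalesce with adjacent free neighbors -> [0-9 ALLOC][10-44 FREE]

Answer: [0-9 ALLOC][10-44 FREE]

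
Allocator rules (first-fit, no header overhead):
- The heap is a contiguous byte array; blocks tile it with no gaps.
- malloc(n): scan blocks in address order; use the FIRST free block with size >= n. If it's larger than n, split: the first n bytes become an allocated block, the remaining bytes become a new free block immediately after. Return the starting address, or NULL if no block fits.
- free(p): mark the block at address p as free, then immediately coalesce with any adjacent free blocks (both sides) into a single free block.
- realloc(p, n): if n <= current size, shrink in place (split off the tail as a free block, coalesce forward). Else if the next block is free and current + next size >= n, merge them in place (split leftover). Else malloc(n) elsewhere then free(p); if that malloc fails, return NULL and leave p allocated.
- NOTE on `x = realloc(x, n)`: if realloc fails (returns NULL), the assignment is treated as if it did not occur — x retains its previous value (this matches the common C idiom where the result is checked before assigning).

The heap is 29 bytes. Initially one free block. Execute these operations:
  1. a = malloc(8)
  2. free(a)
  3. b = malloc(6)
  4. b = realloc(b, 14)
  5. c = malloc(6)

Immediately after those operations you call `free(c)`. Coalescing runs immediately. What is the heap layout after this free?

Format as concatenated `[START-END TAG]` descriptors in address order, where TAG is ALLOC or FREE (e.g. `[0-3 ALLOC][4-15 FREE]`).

Answer: [0-13 ALLOC][14-28 FREE]

Derivation:
Op 1: a = malloc(8) -> a = 0; heap: [0-7 ALLOC][8-28 FREE]
Op 2: free(a) -> (freed a); heap: [0-28 FREE]
Op 3: b = malloc(6) -> b = 0; heap: [0-5 ALLOC][6-28 FREE]
Op 4: b = realloc(b, 14) -> b = 0; heap: [0-13 ALLOC][14-28 FREE]
Op 5: c = malloc(6) -> c = 14; heap: [0-13 ALLOC][14-19 ALLOC][20-28 FREE]
free(c): c = 14 -> block [14-19 ALLOC]; mark free, coalesce with adjacent free neighbors -> [0-13 ALLOC][14-28 FREE]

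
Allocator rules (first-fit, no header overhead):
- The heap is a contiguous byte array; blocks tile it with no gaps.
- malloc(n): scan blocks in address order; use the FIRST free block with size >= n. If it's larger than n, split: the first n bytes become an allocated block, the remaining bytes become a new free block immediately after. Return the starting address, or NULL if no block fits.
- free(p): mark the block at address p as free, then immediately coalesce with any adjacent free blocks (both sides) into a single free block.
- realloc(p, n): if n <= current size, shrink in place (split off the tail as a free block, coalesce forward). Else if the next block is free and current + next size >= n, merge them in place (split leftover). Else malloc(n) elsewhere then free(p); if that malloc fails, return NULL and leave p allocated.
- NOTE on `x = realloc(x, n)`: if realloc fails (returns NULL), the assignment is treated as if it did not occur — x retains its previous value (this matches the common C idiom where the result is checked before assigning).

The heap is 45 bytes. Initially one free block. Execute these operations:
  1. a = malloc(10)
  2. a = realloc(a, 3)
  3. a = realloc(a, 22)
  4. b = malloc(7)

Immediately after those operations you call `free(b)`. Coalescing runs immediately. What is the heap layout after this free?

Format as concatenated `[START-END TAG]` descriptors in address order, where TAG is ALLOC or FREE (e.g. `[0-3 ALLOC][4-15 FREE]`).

Op 1: a = malloc(10) -> a = 0; heap: [0-9 ALLOC][10-44 FREE]
Op 2: a = realloc(a, 3) -> a = 0; heap: [0-2 ALLOC][3-44 FREE]
Op 3: a = realloc(a, 22) -> a = 0; heap: [0-21 ALLOC][22-44 FREE]
Op 4: b = malloc(7) -> b = 22; heap: [0-21 ALLOC][22-28 ALLOC][29-44 FREE]
free(b): b = 22 -> block [22-28 ALLOC]; mark free, coalesce with adjacent free neighbors -> [0-21 ALLOC][22-44 FREE]

Answer: [0-21 ALLOC][22-44 FREE]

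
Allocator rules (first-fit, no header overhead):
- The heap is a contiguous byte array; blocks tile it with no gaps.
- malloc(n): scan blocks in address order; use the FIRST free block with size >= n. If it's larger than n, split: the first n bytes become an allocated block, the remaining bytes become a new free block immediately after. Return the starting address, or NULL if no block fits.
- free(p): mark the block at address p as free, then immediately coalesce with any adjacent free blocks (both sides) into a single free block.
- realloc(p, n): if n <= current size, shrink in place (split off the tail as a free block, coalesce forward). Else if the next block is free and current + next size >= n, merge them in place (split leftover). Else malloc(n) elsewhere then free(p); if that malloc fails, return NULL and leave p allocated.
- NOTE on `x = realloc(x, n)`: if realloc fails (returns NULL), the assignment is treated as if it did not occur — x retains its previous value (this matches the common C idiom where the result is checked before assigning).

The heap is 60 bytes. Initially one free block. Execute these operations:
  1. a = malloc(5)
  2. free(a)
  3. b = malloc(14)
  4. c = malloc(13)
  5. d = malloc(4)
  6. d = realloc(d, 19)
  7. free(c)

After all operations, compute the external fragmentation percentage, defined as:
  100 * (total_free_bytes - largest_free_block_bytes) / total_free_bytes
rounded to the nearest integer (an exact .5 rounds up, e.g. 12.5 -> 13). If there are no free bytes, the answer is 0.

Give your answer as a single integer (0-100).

Answer: 48

Derivation:
Op 1: a = malloc(5) -> a = 0; heap: [0-4 ALLOC][5-59 FREE]
Op 2: free(a) -> (freed a); heap: [0-59 FREE]
Op 3: b = malloc(14) -> b = 0; heap: [0-13 ALLOC][14-59 FREE]
Op 4: c = malloc(13) -> c = 14; heap: [0-13 ALLOC][14-26 ALLOC][27-59 FREE]
Op 5: d = malloc(4) -> d = 27; heap: [0-13 ALLOC][14-26 ALLOC][27-30 ALLOC][31-59 FREE]
Op 6: d = realloc(d, 19) -> d = 27; heap: [0-13 ALLOC][14-26 ALLOC][27-45 ALLOC][46-59 FREE]
Op 7: free(c) -> (freed c); heap: [0-13 ALLOC][14-26 FREE][27-45 ALLOC][46-59 FREE]
Free blocks: [13 14] total_free=27 largest=14 -> 100*(27-14)/27 = 1300/27 ≈ 48.148 -> rounds to 48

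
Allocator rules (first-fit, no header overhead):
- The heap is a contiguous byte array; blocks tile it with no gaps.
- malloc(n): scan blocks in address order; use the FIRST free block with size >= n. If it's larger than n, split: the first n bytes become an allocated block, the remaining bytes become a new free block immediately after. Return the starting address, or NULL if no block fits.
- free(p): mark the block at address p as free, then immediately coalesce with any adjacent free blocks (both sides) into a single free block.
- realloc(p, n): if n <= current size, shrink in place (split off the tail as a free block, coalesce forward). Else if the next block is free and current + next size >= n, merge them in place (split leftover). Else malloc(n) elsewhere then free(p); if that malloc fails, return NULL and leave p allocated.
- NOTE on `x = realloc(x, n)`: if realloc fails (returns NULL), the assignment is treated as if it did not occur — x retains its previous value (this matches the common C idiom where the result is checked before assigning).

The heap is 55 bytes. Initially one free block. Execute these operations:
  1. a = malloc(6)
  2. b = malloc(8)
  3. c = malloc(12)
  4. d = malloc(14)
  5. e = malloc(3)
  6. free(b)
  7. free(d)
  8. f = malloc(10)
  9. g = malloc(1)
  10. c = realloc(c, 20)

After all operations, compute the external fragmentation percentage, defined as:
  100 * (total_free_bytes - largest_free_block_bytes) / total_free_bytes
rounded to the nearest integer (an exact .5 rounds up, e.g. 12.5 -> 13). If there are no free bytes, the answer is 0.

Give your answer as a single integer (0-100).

Answer: 48

Derivation:
Op 1: a = malloc(6) -> a = 0; heap: [0-5 ALLOC][6-54 FREE]
Op 2: b = malloc(8) -> b = 6; heap: [0-5 ALLOC][6-13 ALLOC][14-54 FREE]
Op 3: c = malloc(12) -> c = 14; heap: [0-5 ALLOC][6-13 ALLOC][14-25 ALLOC][26-54 FREE]
Op 4: d = malloc(14) -> d = 26; heap: [0-5 ALLOC][6-13 ALLOC][14-25 ALLOC][26-39 ALLOC][40-54 FREE]
Op 5: e = malloc(3) -> e = 40; heap: [0-5 ALLOC][6-13 ALLOC][14-25 ALLOC][26-39 ALLOC][40-42 ALLOC][43-54 FREE]
Op 6: free(b) -> (freed b); heap: [0-5 ALLOC][6-13 FREE][14-25 ALLOC][26-39 ALLOC][40-42 ALLOC][43-54 FREE]
Op 7: free(d) -> (freed d); heap: [0-5 ALLOC][6-13 FREE][14-25 ALLOC][26-39 FREE][40-42 ALLOC][43-54 FREE]
Op 8: f = malloc(10) -> f = 26; heap: [0-5 ALLOC][6-13 FREE][14-25 ALLOC][26-35 ALLOC][36-39 FREE][40-42 ALLOC][43-54 FREE]
Op 9: g = malloc(1) -> g = 6; heap: [0-5 ALLOC][6-6 ALLOC][7-13 FREE][14-25 ALLOC][26-35 ALLOC][36-39 FREE][40-42 ALLOC][43-54 FREE]
Op 10: c = realloc(c, 20) -> NULL (c unchanged); heap: [0-5 ALLOC][6-6 ALLOC][7-13 FREE][14-25 ALLOC][26-35 ALLOC][36-39 FREE][40-42 ALLOC][43-54 FREE]
Free blocks: [7 4 12] total_free=23 largest=12 -> 100*(23-12)/23 = 1100/23 ≈ 47.826 -> rounds to 48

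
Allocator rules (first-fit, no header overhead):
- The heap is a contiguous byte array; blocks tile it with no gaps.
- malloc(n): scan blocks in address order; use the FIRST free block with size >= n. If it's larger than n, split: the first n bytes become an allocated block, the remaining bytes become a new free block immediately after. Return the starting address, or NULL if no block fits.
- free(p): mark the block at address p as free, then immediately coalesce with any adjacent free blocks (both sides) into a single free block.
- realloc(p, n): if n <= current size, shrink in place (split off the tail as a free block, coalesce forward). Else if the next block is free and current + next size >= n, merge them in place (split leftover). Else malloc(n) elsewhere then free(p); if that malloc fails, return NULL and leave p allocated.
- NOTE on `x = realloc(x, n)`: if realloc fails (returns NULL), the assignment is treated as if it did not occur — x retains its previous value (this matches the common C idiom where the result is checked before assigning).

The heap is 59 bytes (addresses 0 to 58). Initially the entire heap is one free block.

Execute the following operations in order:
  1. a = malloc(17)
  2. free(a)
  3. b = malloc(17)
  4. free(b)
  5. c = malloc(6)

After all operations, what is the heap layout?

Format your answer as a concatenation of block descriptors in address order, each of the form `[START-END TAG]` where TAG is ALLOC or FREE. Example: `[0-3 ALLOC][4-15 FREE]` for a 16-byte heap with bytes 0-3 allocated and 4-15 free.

Answer: [0-5 ALLOC][6-58 FREE]

Derivation:
Op 1: a = malloc(17) -> a = 0; heap: [0-16 ALLOC][17-58 FREE]
Op 2: free(a) -> (freed a); heap: [0-58 FREE]
Op 3: b = malloc(17) -> b = 0; heap: [0-16 ALLOC][17-58 FREE]
Op 4: free(b) -> (freed b); heap: [0-58 FREE]
Op 5: c = malloc(6) -> c = 0; heap: [0-5 ALLOC][6-58 FREE]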